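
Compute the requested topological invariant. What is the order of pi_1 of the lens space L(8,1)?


pi_1(L(p,q)) = Z/pZ for any q coprime to p.
|pi_1(L(8,1))| = 8

8


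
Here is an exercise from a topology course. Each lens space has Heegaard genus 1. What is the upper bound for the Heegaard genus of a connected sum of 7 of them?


Heegaard genus satisfies g(A#B) <= g(A) + g(B).
Each lens space has g = 1.
Upper bound: 7 * 1 = 7

7


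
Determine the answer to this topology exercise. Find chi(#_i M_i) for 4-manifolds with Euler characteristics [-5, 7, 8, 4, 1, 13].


For n-manifolds: chi(A#B) = chi(A) + chi(B) - chi(S^4).
chi(S^4) = 1 + (-1)^4 = 2.
chi(#) = (sum chi_i) - (6-1)*chi(S^4) = 28 - 5*2 = 18

18


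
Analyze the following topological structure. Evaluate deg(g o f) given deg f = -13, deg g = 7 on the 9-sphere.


Degree is multiplicative under composition: deg(g o f) = deg(g) * deg(f).
= 7 * -13 = -91

-91


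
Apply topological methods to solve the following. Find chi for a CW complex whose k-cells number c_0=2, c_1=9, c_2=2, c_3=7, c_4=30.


chi = sum_k (-1)^k c_k.
= (-1)^0*2 + (-1)^1*9 + (-1)^2*2 + (-1)^3*7 + (-1)^4*30
= (2) + (-9) + (2) + (-7) + (30)
= 18

18


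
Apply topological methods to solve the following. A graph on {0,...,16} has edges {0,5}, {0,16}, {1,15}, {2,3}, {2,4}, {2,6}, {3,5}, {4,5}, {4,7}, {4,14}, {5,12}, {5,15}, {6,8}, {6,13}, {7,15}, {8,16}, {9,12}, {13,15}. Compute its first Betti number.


b_1 = E - V + (number of components).
E = 18, V = 17, components = 3.
b_1 = 18 - 17 + 3 = 4

4


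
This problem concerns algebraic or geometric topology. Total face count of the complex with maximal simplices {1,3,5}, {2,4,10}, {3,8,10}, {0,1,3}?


Each maximal simplex on m vertices has 2^m - 1 nonempty faces.
Take the union (dedupe shared faces).
Total distinct faces = 23

23


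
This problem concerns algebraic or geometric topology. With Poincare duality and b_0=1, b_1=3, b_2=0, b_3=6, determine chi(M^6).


By Poincare duality b_k = b_{6-k}, so full Betti numbers: b_0=1, b_1=3, b_2=0, b_3=6, b_4=0, b_5=3, b_6=1.
chi = sum (-1)^k b_k = -10

-10


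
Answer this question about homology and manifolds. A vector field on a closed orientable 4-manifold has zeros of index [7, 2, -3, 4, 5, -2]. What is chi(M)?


Poincare-Hopf: chi(M) = sum of indices of zeros.
chi = (7) + (2) + (-3) + (4) + (5) + (-2) = 13

13


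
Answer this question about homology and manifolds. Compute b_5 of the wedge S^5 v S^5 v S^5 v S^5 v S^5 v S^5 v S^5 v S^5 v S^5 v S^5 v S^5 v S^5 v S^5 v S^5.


For a wedge of spheres, H_k (k>0) is free on one generator per sphere of dimension k.
Spheres of dimension 5: count = 14.
b_5 = 14

14


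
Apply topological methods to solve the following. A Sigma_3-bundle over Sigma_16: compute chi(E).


For a fiber bundle F -> E -> B (with CW structure): chi(E) = chi(B) * chi(F).
chi(Sigma_16) = -30, chi(Sigma_3) = -4.
chi(E) = (-30) * (-4) = 120

120


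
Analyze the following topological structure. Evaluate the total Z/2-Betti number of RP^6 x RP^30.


dim H^*(RP^n; Z/2) = n+1 (one Z/2 in each degree 0..n).
Total Betti number is multiplicative.
Total = (6+1) * (30+1) = 7 * 31 = 217

217


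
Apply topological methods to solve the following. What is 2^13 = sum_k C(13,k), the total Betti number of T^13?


b_k(T^13) = C(13,k), so the sum over k is sum_k C(13,k) = 2^13.
Total = 2^13 = 8192

8192


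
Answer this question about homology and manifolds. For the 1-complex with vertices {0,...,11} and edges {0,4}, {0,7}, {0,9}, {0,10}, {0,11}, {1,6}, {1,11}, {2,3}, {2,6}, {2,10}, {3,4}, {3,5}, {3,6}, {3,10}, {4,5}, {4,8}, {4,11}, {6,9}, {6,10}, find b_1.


b_1 = E - V + (number of components).
E = 19, V = 12, components = 1.
b_1 = 19 - 12 + 1 = 8

8


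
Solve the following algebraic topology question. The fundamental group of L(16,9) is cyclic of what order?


pi_1(L(p,q)) = Z/pZ for any q coprime to p.
|pi_1(L(16,9))| = 16

16


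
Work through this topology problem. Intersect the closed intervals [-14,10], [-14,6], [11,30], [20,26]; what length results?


Intersection = [max(a_i), min(b_i)] = [20, 6].
Since 20 > 6, the intersection is empty.
Length = 0

0


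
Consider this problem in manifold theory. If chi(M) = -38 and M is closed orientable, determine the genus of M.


chi = 2 - 2g for closed orientable surfaces.
-38 = 2 - 2g
2g = 2 - (-38) = 40
g = 20

20


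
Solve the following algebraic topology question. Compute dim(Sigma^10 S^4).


Each suspension raises dimension by 1: Sigma S^n = S^{n+1}.
Sigma^10 S^4 = S^{4+10} = S^14

14


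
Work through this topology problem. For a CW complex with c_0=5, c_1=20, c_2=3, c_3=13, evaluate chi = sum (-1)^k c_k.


chi = sum_k (-1)^k c_k.
= (-1)^0*5 + (-1)^1*20 + (-1)^2*3 + (-1)^3*13
= (5) + (-20) + (3) + (-13)
= -25

-25


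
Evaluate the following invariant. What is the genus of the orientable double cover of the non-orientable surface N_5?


chi(N_5) = 2 - 5 = -3.
Double cover: chi(Sigma_g) = 2 * chi(N_5) = 2*(-3) = -6.
2 - 2g = -6, so g = (2 - (-6))/2 = 8/2 = 4

4


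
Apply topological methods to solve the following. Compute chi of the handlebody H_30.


A genus-g handlebody deformation retracts to a wedge of g circles.
chi(vee_g S^1) = 1 - g.
chi(H_30) = 1 - 30 = -29

-29


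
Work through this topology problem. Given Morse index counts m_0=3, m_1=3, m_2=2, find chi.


Morse theory: chi(M) = sum_k (-1)^k m_k where m_k = #(index-k critical points).
= (3) + (-3) + (2) = 2

2


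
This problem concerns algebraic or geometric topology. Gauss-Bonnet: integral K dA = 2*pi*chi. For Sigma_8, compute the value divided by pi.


Gauss-Bonnet: integral K dA = 2*pi*chi(M).
chi(Sigma_8) = 2 - 2*8 = -14.
(integral K dA)/pi = 2*chi = 2*(-14) = -28

-28


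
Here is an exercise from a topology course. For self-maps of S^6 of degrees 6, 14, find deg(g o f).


Degree is multiplicative under composition: deg(g o f) = deg(g) * deg(f).
= 14 * 6 = 84

84


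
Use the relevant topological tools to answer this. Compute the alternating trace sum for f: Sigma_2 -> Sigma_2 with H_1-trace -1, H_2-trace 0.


L(f) = tr(f_0*) - tr(f_1*) + tr(f_2*).
= 1 - (-1) + (0)
= 2

2


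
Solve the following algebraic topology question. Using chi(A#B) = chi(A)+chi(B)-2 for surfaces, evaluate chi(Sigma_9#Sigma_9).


chi(Sigma_9) = 2 - 2*9 = -16
chi(Sigma_9) = 2 - 2*9 = -16
For surfaces: chi(A#B) = chi(A) + chi(B) - 2.
chi = -16 + -16 - 2 = -34

-34


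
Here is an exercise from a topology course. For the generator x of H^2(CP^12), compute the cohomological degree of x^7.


|x| = 2 in H^*(CP^n).
|x^7| = 7 * |x| = 7 * 2 = 14

14


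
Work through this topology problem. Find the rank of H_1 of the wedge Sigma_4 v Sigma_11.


For a wedge: H_1(A v B) = H_1(A) + H_1(B).
b_1(Sigma_4) = 8, b_1(Sigma_11) = 22.
b_1 = 8 + 22 = 30

30


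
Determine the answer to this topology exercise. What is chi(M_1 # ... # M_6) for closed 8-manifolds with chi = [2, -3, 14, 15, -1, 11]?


For n-manifolds: chi(A#B) = chi(A) + chi(B) - chi(S^8).
chi(S^8) = 1 + (-1)^8 = 2.
chi(#) = (sum chi_i) - (6-1)*chi(S^8) = 38 - 5*2 = 28

28


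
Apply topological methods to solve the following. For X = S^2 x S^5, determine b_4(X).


Each S^d has Poincare polynomial 1 + t^d.
The product S^2 x S^5 has Poincare polynomial prod(1+t^d_i).
Expanding: b_0=1, b_2=1, b_5=1, b_7=1.
b_4 = 0

0


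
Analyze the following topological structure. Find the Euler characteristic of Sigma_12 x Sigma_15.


chi(Sigma_12) = 2 - 2*12 = -22
chi(Sigma_15) = 2 - 2*15 = -28
chi(product) = (-22) * (-28) = 616

616


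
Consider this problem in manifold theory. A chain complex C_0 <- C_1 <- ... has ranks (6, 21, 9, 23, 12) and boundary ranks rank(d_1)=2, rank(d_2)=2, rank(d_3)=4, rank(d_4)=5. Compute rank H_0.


rank H_k = rank(ker d_k) - rank(im d_{k+1}).
rank(ker d_0) = rank(C_0) - rank(d_0) = 6 - 0 = 6.
rank(im d_{0+1}) = 2.
rank H_0 = 6 - 2 = 4

4


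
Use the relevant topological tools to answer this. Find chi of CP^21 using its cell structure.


CP^21 has one cell in each even dimension 0, 2, ..., 2*21 (21+1 cells total).
All cells are even-dimensional, so chi = number of cells.
chi = 21 + 1 = 22

22


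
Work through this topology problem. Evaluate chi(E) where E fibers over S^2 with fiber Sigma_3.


chi(S^2) = 2 (n even), chi(Sigma_3) = 2 - 2*3 = -4.
chi(E) = 2 * (-4) = -8

-8


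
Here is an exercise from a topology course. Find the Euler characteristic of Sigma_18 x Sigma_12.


chi(Sigma_18) = 2 - 2*18 = -34
chi(Sigma_12) = 2 - 2*12 = -22
chi(product) = (-34) * (-22) = 748

748


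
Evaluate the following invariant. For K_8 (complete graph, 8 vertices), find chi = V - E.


K_8: V = 8, E = C(8,2) = 28.
chi = V - E = 8 - 28 = -20

-20


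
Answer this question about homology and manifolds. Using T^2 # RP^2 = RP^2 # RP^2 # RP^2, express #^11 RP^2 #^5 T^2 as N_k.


Since a >= 1, the sum is non-orientable; each T^2 can be replaced by RP^2 # RP^2 (since T^2#RP^2 = 3RP^2).
Total crosscaps k = 11 + 2*5 = 21.
Check via chi: chi = 11*1 + 5*0 - (11+5-1)*2 = -19 = 2 - k = -19. Consistent.

21


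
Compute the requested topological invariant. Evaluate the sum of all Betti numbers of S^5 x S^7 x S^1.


Total Betti number is multiplicative under products.
Each S^d (d>=1) has total Betti number 2.
There are 3 sphere factors.
Total = 2^3 = 8

8


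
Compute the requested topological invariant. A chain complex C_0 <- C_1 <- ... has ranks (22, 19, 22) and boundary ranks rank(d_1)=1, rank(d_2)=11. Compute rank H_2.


rank H_k = rank(ker d_k) - rank(im d_{k+1}).
rank(ker d_2) = rank(C_2) - rank(d_2) = 22 - 11 = 11.
rank(im d_{2+1}) = 0.
rank H_2 = 11 - 0 = 11

11


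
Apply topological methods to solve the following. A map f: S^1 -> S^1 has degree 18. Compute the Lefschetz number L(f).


On S^1: L(f) = tr(f_0*) + (-1)^1 tr(f_1*) = 1 + (-1)^1 * deg(f).
L(f) = 1 + (-1)^1 * 18 = 1 + -18 = -17

-17


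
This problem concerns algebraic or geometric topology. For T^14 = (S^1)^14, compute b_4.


By the Kunneth formula, b_k(T^n) = C(n,k).
b_4(T^14) = C(14,4).
C(14,4) = 14!/(4!*10!) = 1001

1001


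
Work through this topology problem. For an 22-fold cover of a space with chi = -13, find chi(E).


For a finite covering: chi(E) = (number of sheets) * chi(B).
chi(E) = 22 * (-13) = -286

-286


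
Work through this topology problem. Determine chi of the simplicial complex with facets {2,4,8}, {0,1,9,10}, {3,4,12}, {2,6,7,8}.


Enumerate all faces; f-vector: f_0=11, f_1=17, f_2=10, f_3=2.
chi = sum (-1)^k f_k = 2

2


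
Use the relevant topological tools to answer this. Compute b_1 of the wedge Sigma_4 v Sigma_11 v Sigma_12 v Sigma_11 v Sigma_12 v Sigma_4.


For a wedge X v Y: reduced H_k(X v Y) = H_k(X) + H_k(Y).
Each Sigma_g contributes b_1 = 2g.
b_1 = 8 + 22 + 24 + 22 + 24 + 8 = 108

108


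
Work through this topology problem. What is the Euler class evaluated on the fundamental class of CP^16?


For any closed oriented manifold, <e(TM),[M]> = chi(M).
chi(CP^16) = 16+1 = 17

17


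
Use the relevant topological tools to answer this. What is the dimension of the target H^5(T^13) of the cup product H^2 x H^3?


Cup product: H^p x H^q -> H^{p+q}; here p+q = 2+3 = 5.
rank H^k(T^n) = C(n,k).
C(13,5) = 1287

1287


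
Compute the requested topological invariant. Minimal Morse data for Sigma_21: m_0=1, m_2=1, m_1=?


A perfect Morse function has m_k = b_k.
For Sigma_21: b_0=1, b_1=2g=42, b_2=1.
Saddles m_1 = 2g = 42

42


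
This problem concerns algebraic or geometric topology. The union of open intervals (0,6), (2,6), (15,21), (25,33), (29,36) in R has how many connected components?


Sort and merge overlapping open intervals.
Merged: (0,6), (15,21), (25,36).
Number of components = 3

3


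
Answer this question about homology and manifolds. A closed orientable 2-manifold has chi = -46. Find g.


chi = 2 - 2g for closed orientable surfaces.
-46 = 2 - 2g
2g = 2 - (-46) = 48
g = 24

24


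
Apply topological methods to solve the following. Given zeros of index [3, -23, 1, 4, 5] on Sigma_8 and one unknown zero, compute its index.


Poincare-Hopf: sum of indices = chi(M).
chi(Sigma_8) = 2 - 2*8 = -14.
Sum of known indices = -10.
x = chi - (sum known) = -14 - (-10) = -4

-4


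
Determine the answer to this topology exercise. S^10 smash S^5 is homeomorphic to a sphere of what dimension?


S^m ^ S^n = S^{m+n}.
k = 10 + 5 = 15

15


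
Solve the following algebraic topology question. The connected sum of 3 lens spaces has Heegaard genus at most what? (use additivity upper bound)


Heegaard genus satisfies g(A#B) <= g(A) + g(B).
Each lens space has g = 1.
Upper bound: 3 * 1 = 3

3


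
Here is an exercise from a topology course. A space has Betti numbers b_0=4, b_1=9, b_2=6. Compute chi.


chi = sum_k (-1)^k b_k.
= (4) + (-9) + (6)
= 1

1


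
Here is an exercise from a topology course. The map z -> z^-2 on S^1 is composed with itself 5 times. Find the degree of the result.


deg(f) = -2. Degree is multiplicative: deg(f^5) = (deg f)^5.
deg(f^5) = (-2)^5 = -32

-32


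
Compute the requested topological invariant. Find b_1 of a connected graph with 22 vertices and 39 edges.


For a connected graph: rank(pi_1) = b_1 = E - V + 1 = 1 - chi.
chi = V - E = 22 - 39 = -17.
rank = 1 - (-17) = 39 - 22 + 1 = 18

18


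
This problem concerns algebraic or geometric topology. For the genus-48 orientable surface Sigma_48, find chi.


For a closed orientable surface of genus g: chi = 2 - 2g.
Here g = 48.
chi = 2 - 2*48 = 2 - 96 = -94

-94


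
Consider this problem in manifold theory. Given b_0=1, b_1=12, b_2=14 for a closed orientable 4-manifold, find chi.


By Poincare duality b_k = b_{4-k}, so full Betti numbers: b_0=1, b_1=12, b_2=14, b_3=12, b_4=1.
chi = sum (-1)^k b_k = -8

-8


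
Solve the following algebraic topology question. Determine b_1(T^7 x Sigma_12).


pi_1(A x B) = pi_1(A) x pi_1(B); rank of abelianization = b_1.
b_1(T^7) = 7, b_1(Sigma_12) = 2*12 = 24.
b_1(product) = 7 + 24 = 31

31


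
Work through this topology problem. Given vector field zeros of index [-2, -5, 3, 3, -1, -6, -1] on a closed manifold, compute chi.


Poincare-Hopf: chi(M) = sum of indices of zeros.
chi = (-2) + (-5) + (3) + (3) + (-1) + (-6) + (-1) = -9

-9


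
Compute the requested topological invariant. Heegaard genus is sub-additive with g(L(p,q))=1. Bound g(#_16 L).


Heegaard genus satisfies g(A#B) <= g(A) + g(B).
Each lens space has g = 1.
Upper bound: 16 * 1 = 16

16


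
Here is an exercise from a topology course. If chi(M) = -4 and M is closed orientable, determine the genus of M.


chi = 2 - 2g for closed orientable surfaces.
-4 = 2 - 2g
2g = 2 - (-4) = 6
g = 3

3


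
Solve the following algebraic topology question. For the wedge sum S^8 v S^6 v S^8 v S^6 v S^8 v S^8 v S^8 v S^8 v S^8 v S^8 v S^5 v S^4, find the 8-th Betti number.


For a wedge of spheres, H_k (k>0) is free on one generator per sphere of dimension k.
Spheres of dimension 8: count = 8.
b_8 = 8

8


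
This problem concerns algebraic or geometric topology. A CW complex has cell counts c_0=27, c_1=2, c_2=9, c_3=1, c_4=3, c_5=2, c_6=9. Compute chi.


chi = sum_k (-1)^k c_k.
= (-1)^0*27 + (-1)^1*2 + (-1)^2*9 + (-1)^3*1 + (-1)^4*3 + (-1)^5*2 + (-1)^6*9
= (27) + (-2) + (9) + (-1) + (3) + (-2) + (9)
= 43

43


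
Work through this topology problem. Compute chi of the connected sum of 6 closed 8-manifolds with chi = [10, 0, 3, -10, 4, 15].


For n-manifolds: chi(A#B) = chi(A) + chi(B) - chi(S^8).
chi(S^8) = 1 + (-1)^8 = 2.
chi(#) = (sum chi_i) - (6-1)*chi(S^8) = 22 - 5*2 = 12

12


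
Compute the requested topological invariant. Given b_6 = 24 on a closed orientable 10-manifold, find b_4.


Poincare duality for closed orientable n-manifolds: b_k = b_{n-k}.
Here n = 10, so b_4 = b_6 = 24

24


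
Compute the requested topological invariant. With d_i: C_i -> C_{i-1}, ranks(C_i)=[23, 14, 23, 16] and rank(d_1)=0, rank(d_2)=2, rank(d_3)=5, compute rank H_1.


rank H_k = rank(ker d_k) - rank(im d_{k+1}).
rank(ker d_1) = rank(C_1) - rank(d_1) = 14 - 0 = 14.
rank(im d_{1+1}) = 2.
rank H_1 = 14 - 2 = 12

12


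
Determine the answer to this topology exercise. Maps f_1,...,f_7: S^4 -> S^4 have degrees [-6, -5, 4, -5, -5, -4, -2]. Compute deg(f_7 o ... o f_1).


Degree is multiplicative: deg(composition) = product of degrees.
= (-6) * (-5) * (4) * (-5) * (-5) * (-4) * (-2) = 24000

24000


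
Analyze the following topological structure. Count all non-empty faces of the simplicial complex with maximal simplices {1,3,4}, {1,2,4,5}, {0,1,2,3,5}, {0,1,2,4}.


Each maximal simplex on m vertices has 2^m - 1 nonempty faces.
Take the union (dedupe shared faces).
Total distinct faces = 45

45


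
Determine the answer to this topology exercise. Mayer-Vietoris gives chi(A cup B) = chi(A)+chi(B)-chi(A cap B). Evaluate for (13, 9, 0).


chi(A cup B) = chi(A) + chi(B) - chi(A cap B)
= 13 + (9) - (0)
= 22

22


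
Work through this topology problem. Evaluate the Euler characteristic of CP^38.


CP^38 has one cell in each even dimension 0, 2, ..., 2*38 (38+1 cells total).
All cells are even-dimensional, so chi = number of cells.
chi = 38 + 1 = 39

39


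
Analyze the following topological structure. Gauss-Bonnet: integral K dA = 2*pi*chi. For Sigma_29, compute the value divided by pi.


Gauss-Bonnet: integral K dA = 2*pi*chi(M).
chi(Sigma_29) = 2 - 2*29 = -56.
(integral K dA)/pi = 2*chi = 2*(-56) = -112

-112


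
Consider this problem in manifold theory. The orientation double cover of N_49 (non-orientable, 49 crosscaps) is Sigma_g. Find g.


chi(N_49) = 2 - 49 = -47.
Double cover: chi(Sigma_g) = 2 * chi(N_49) = 2*(-47) = -94.
2 - 2g = -94, so g = (2 - (-94))/2 = 96/2 = 48

48


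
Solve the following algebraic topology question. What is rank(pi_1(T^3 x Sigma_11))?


pi_1(A x B) = pi_1(A) x pi_1(B); rank of abelianization = b_1.
b_1(T^3) = 3, b_1(Sigma_11) = 2*11 = 22.
b_1(product) = 3 + 22 = 25

25


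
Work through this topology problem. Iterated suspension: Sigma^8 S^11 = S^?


Each suspension raises dimension by 1: Sigma S^n = S^{n+1}.
Sigma^8 S^11 = S^{11+8} = S^19

19


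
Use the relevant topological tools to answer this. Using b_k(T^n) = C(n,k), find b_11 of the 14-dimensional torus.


By the Kunneth formula, b_k(T^n) = C(n,k).
b_11(T^14) = C(14,11).
C(14,11) = 14!/(11!*3!) = 364

364


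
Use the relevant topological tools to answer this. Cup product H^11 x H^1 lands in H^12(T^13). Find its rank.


Cup product: H^p x H^q -> H^{p+q}; here p+q = 11+1 = 12.
rank H^k(T^n) = C(n,k).
C(13,12) = 13

13


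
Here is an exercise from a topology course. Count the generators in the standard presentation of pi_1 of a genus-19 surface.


Standard presentation: pi_1(Sigma_g) = <a_1,b_1,...,a_g,b_g | [a_1,b_1]...[a_g,b_g] = 1>.
Number of generators = 2g = 2*19 = 38

38


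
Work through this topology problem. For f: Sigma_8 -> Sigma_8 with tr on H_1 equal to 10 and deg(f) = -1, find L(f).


L(f) = tr(f_0*) - tr(f_1*) + tr(f_2*).
= 1 - (10) + (-1)
= -10

-10


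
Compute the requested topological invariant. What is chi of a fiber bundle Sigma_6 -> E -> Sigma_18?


For a fiber bundle F -> E -> B (with CW structure): chi(E) = chi(B) * chi(F).
chi(Sigma_18) = -34, chi(Sigma_6) = -10.
chi(E) = (-34) * (-10) = 340

340


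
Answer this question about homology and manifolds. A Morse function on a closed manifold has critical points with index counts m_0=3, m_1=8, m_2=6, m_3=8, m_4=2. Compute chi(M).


Morse theory: chi(M) = sum_k (-1)^k m_k where m_k = #(index-k critical points).
= (3) + (-8) + (6) + (-8) + (2) = -5

-5


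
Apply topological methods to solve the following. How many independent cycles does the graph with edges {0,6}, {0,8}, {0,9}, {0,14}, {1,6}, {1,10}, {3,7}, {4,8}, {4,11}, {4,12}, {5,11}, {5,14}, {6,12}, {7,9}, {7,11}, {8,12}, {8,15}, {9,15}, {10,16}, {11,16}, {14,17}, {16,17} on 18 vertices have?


b_1 = E - V + (number of components).
E = 22, V = 18, components = 3.
b_1 = 22 - 18 + 3 = 7

7


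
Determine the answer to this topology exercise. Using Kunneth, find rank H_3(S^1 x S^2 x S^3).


Each S^d has Poincare polynomial 1 + t^d.
The product S^1 x S^2 x S^3 has Poincare polynomial prod(1+t^d_i).
Expanding: b_0=1, b_1=1, b_2=1, b_3=2, b_4=1, b_5=1, b_6=1.
b_3 = 2

2


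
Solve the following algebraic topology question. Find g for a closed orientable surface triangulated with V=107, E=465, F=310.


chi = V - E + F = 107 - 465 + 310 = -48
For orientable closed surface: chi = 2 - 2g, so g = (2 - chi)/2.
g = (2 - (-48)) / 2 = 50 / 2 = 25

25


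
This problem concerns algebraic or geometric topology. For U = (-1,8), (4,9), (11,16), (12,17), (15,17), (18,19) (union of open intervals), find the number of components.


Sort and merge overlapping open intervals.
Merged: (-1,9), (11,17), (18,19).
Number of components = 3

3


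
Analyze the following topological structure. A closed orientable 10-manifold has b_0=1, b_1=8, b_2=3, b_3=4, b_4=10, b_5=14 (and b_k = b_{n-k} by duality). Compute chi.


By Poincare duality b_k = b_{10-k}, so full Betti numbers: b_0=1, b_1=8, b_2=3, b_3=4, b_4=10, b_5=14, b_6=10, b_7=4, b_8=3, b_9=8, b_10=1.
chi = sum (-1)^k b_k = -10

-10


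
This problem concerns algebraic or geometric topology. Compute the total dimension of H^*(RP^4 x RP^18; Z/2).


dim H^*(RP^n; Z/2) = n+1 (one Z/2 in each degree 0..n).
Total Betti number is multiplicative.
Total = (4+1) * (18+1) = 5 * 19 = 95

95


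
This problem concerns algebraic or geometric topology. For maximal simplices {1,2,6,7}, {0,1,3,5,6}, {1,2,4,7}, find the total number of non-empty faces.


Each maximal simplex on m vertices has 2^m - 1 nonempty faces.
Take the union (dedupe shared faces).
Total distinct faces = 51

51


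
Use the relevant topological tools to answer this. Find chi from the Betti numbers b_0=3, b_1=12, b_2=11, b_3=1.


chi = sum_k (-1)^k b_k.
= (3) + (-12) + (11) + (-1)
= 1

1


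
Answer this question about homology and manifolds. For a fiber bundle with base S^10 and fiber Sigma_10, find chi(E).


chi(S^10) = 2 (n even), chi(Sigma_10) = 2 - 2*10 = -18.
chi(E) = 2 * (-18) = -36

-36


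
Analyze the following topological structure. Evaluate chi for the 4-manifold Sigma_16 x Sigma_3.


chi(Sigma_16) = 2 - 2*16 = -30
chi(Sigma_3) = 2 - 2*3 = -4
chi(product) = (-30) * (-4) = 120

120


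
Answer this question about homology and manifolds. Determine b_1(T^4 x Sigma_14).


pi_1(A x B) = pi_1(A) x pi_1(B); rank of abelianization = b_1.
b_1(T^4) = 4, b_1(Sigma_14) = 2*14 = 28.
b_1(product) = 4 + 28 = 32

32


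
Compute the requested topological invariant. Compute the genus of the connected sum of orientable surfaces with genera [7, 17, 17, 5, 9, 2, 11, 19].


Genus is additive under connected sum of orientable surfaces.
g = 7 + 17 + 17 + 5 + 9 + 2 + 11 + 19 = 87

87


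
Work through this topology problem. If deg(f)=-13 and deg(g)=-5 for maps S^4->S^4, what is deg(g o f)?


Degree is multiplicative under composition: deg(g o f) = deg(g) * deg(f).
= -5 * -13 = 65

65


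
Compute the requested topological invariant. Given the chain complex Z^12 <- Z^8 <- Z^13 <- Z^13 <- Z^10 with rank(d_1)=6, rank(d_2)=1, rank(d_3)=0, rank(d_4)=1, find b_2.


rank H_k = rank(ker d_k) - rank(im d_{k+1}).
rank(ker d_2) = rank(C_2) - rank(d_2) = 13 - 1 = 12.
rank(im d_{2+1}) = 0.
rank H_2 = 12 - 0 = 12

12


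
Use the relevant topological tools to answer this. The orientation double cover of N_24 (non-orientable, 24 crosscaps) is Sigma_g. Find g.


chi(N_24) = 2 - 24 = -22.
Double cover: chi(Sigma_g) = 2 * chi(N_24) = 2*(-22) = -44.
2 - 2g = -44, so g = (2 - (-44))/2 = 46/2 = 23

23


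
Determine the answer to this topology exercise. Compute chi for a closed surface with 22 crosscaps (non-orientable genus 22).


For a non-orientable closed surface with k crosscaps: chi = 2 - k.
Here k = 22.
chi = 2 - 22 = -20

-20


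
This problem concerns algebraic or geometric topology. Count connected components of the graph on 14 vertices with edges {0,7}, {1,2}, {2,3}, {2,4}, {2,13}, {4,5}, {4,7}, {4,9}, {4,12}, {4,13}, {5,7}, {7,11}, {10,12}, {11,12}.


Run DFS/union-find over 14 vertices.
V = 14, E = 14.
Number of components = 3

3


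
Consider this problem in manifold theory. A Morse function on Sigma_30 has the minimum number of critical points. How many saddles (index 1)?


A perfect Morse function has m_k = b_k.
For Sigma_30: b_0=1, b_1=2g=60, b_2=1.
Saddles m_1 = 2g = 60

60


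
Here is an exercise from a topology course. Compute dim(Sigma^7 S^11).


Each suspension raises dimension by 1: Sigma S^n = S^{n+1}.
Sigma^7 S^11 = S^{11+7} = S^18

18


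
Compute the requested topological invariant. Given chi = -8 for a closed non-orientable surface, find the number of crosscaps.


chi = 2 - k for closed non-orientable surfaces with k crosscaps.
-8 = 2 - k
k = 2 - (-8) = 10

10


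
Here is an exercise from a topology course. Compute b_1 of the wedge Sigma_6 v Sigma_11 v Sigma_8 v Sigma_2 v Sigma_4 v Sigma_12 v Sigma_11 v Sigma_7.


For a wedge X v Y: reduced H_k(X v Y) = H_k(X) + H_k(Y).
Each Sigma_g contributes b_1 = 2g.
b_1 = 12 + 22 + 16 + 4 + 8 + 24 + 22 + 14 = 122

122


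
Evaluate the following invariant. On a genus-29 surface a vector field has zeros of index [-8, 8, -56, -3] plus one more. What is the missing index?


Poincare-Hopf: sum of indices = chi(M).
chi(Sigma_29) = 2 - 2*29 = -56.
Sum of known indices = -59.
x = chi - (sum known) = -56 - (-59) = 3

3


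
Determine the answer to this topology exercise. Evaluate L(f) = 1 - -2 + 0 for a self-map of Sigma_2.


L(f) = tr(f_0*) - tr(f_1*) + tr(f_2*).
= 1 - (-2) + (0)
= 3

3


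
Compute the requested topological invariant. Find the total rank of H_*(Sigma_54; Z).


For Sigma_54: b_0 = 1, b_1 = 2g = 108, b_2 = 1.
Total = 1 + 108 + 1 = 110

110


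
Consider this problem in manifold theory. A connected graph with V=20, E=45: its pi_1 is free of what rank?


For a connected graph: rank(pi_1) = b_1 = E - V + 1 = 1 - chi.
chi = V - E = 20 - 45 = -25.
rank = 1 - (-25) = 45 - 20 + 1 = 26

26


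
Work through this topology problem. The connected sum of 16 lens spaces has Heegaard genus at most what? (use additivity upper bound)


Heegaard genus satisfies g(A#B) <= g(A) + g(B).
Each lens space has g = 1.
Upper bound: 16 * 1 = 16

16


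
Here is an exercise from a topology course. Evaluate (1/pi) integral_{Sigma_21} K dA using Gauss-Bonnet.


Gauss-Bonnet: integral K dA = 2*pi*chi(M).
chi(Sigma_21) = 2 - 2*21 = -40.
(integral K dA)/pi = 2*chi = 2*(-40) = -80

-80


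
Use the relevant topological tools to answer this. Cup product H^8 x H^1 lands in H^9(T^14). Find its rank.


Cup product: H^p x H^q -> H^{p+q}; here p+q = 8+1 = 9.
rank H^k(T^n) = C(n,k).
C(14,9) = 2002

2002


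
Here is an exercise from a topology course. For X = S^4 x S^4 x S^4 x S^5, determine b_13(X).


Each S^d has Poincare polynomial 1 + t^d.
The product S^4 x S^4 x S^4 x S^5 has Poincare polynomial prod(1+t^d_i).
Expanding: b_0=1, b_4=3, b_5=1, b_8=3, b_9=3, b_12=1, b_13=3, b_17=1.
b_13 = 3

3


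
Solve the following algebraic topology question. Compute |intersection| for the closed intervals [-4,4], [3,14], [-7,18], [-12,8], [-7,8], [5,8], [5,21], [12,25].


Intersection = [max(a_i), min(b_i)] = [12, 4].
Since 12 > 4, the intersection is empty.
Length = 0

0


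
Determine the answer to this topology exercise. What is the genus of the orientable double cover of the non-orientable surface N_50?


chi(N_50) = 2 - 50 = -48.
Double cover: chi(Sigma_g) = 2 * chi(N_50) = 2*(-48) = -96.
2 - 2g = -96, so g = (2 - (-96))/2 = 98/2 = 49

49


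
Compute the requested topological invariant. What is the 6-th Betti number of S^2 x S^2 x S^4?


Each S^d has Poincare polynomial 1 + t^d.
The product S^2 x S^2 x S^4 has Poincare polynomial prod(1+t^d_i).
Expanding: b_0=1, b_2=2, b_4=2, b_6=2, b_8=1.
b_6 = 2

2


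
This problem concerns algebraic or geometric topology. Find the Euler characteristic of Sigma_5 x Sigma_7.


chi(Sigma_5) = 2 - 2*5 = -8
chi(Sigma_7) = 2 - 2*7 = -12
chi(product) = (-8) * (-12) = 96

96


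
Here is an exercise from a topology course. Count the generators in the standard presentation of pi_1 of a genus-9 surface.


Standard presentation: pi_1(Sigma_g) = <a_1,b_1,...,a_g,b_g | [a_1,b_1]...[a_g,b_g] = 1>.
Number of generators = 2g = 2*9 = 18

18


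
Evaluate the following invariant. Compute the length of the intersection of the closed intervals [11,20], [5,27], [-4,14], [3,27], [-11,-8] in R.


Intersection = [max(a_i), min(b_i)] = [11, -8].
Since 11 > -8, the intersection is empty.
Length = 0

0


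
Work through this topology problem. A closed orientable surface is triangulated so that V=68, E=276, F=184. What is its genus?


chi = V - E + F = 68 - 276 + 184 = -24
For orientable closed surface: chi = 2 - 2g, so g = (2 - chi)/2.
g = (2 - (-24)) / 2 = 26 / 2 = 13

13


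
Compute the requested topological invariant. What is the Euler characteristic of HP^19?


HP^19 has one cell in each dimension 0, 4, ..., 4*19 (19+1 cells, all even-dim).
chi = 19 + 1 = 20

20


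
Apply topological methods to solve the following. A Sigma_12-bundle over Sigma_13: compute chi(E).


For a fiber bundle F -> E -> B (with CW structure): chi(E) = chi(B) * chi(F).
chi(Sigma_13) = -24, chi(Sigma_12) = -22.
chi(E) = (-24) * (-22) = 528

528


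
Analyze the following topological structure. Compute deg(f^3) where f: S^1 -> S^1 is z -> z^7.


deg(f) = 7. Degree is multiplicative: deg(f^3) = (deg f)^3.
deg(f^3) = (7)^3 = 343

343


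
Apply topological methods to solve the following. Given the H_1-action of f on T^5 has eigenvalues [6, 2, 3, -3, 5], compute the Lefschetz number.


For a torus self-map: L(f) = det(I - A) where A acts on H_1.
L(f) = (1-6) * (1-2) * (1-3) * (1--3) * (1-5) = -5 * -1 * -2 * 4 * -4 = 160

160


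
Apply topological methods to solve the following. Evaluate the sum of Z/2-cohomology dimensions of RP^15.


H^k(RP^15; Z/2) = Z/2 for each 0 <= k <= 15.
Total dimension = 15 + 1 = 16

16


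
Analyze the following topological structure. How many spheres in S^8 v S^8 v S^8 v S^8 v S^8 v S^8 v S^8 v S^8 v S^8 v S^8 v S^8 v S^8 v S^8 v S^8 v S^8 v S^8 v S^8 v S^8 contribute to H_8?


For a wedge of spheres, H_k (k>0) is free on one generator per sphere of dimension k.
Spheres of dimension 8: count = 18.
b_8 = 18

18


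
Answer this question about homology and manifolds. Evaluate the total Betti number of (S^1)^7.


b_k(T^7) = C(7,k), so the sum over k is sum_k C(7,k) = 2^7.
Total = 2^7 = 128

128


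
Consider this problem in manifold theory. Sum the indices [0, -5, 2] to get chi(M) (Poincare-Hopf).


Poincare-Hopf: chi(M) = sum of indices of zeros.
chi = (0) + (-5) + (2) = -3

-3


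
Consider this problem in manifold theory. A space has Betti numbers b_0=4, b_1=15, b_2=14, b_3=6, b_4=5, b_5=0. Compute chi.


chi = sum_k (-1)^k b_k.
= (4) + (-15) + (14) + (-6) + (5) + (0)
= 2

2


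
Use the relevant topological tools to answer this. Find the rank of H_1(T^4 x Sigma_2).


pi_1(A x B) = pi_1(A) x pi_1(B); rank of abelianization = b_1.
b_1(T^4) = 4, b_1(Sigma_2) = 2*2 = 4.
b_1(product) = 4 + 4 = 8

8


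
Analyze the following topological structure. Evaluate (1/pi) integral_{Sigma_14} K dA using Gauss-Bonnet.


Gauss-Bonnet: integral K dA = 2*pi*chi(M).
chi(Sigma_14) = 2 - 2*14 = -26.
(integral K dA)/pi = 2*chi = 2*(-26) = -52

-52


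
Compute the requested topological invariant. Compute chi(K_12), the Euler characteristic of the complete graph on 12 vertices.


K_12: V = 12, E = C(12,2) = 66.
chi = V - E = 12 - 66 = -54

-54


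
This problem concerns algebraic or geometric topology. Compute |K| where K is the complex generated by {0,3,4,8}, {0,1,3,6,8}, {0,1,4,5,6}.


Each maximal simplex on m vertices has 2^m - 1 nonempty faces.
Take the union (dedupe shared faces).
Total distinct faces = 61

61


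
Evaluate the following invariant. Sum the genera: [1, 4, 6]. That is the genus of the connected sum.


Genus is additive under connected sum of orientable surfaces.
g = 1 + 4 + 6 = 11

11


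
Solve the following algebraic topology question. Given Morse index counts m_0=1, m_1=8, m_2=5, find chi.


Morse theory: chi(M) = sum_k (-1)^k m_k where m_k = #(index-k critical points).
= (1) + (-8) + (5) = -2

-2


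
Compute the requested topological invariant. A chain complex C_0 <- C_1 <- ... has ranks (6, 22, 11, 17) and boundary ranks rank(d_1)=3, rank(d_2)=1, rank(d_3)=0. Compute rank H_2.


rank H_k = rank(ker d_k) - rank(im d_{k+1}).
rank(ker d_2) = rank(C_2) - rank(d_2) = 11 - 1 = 10.
rank(im d_{2+1}) = 0.
rank H_2 = 10 - 0 = 10

10


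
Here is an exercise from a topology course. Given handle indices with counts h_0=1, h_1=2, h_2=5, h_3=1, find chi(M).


Handles of index k contribute (-1)^k to chi (same as CW cells).
chi = (1) + (-2) + (5) + (-1) = 3

3


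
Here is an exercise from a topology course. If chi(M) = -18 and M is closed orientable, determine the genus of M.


chi = 2 - 2g for closed orientable surfaces.
-18 = 2 - 2g
2g = 2 - (-18) = 20
g = 10

10


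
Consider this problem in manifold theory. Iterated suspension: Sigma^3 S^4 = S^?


Each suspension raises dimension by 1: Sigma S^n = S^{n+1}.
Sigma^3 S^4 = S^{4+3} = S^7

7


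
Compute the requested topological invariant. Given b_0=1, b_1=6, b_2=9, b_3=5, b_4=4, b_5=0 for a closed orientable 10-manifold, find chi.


By Poincare duality b_k = b_{10-k}, so full Betti numbers: b_0=1, b_1=6, b_2=9, b_3=5, b_4=4, b_5=0, b_6=4, b_7=5, b_8=9, b_9=6, b_10=1.
chi = sum (-1)^k b_k = 6

6


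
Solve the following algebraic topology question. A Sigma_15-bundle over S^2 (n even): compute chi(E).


chi(S^2) = 2 (n even), chi(Sigma_15) = 2 - 2*15 = -28.
chi(E) = 2 * (-28) = -56

-56


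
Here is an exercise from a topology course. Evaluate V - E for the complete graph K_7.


K_7: V = 7, E = C(7,2) = 21.
chi = V - E = 7 - 21 = -14

-14


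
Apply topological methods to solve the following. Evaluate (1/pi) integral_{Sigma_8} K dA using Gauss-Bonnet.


Gauss-Bonnet: integral K dA = 2*pi*chi(M).
chi(Sigma_8) = 2 - 2*8 = -14.
(integral K dA)/pi = 2*chi = 2*(-14) = -28

-28


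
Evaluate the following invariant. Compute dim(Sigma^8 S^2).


Each suspension raises dimension by 1: Sigma S^n = S^{n+1}.
Sigma^8 S^2 = S^{2+8} = S^10

10


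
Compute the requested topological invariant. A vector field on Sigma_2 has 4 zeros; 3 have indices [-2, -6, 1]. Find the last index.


Poincare-Hopf: sum of indices = chi(M).
chi(Sigma_2) = 2 - 2*2 = -2.
Sum of known indices = -7.
x = chi - (sum known) = -2 - (-7) = 5

5


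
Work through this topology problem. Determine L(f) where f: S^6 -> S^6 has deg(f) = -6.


On S^6: L(f) = tr(f_0*) + (-1)^6 tr(f_6*) = 1 + (-1)^6 * deg(f).
L(f) = 1 + (-1)^6 * -6 = 1 + -6 = -5

-5


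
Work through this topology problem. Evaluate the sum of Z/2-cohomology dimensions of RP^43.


H^k(RP^43; Z/2) = Z/2 for each 0 <= k <= 43.
Total dimension = 43 + 1 = 44

44


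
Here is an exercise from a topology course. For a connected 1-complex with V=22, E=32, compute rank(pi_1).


For a connected graph: rank(pi_1) = b_1 = E - V + 1 = 1 - chi.
chi = V - E = 22 - 32 = -10.
rank = 1 - (-10) = 32 - 22 + 1 = 11

11


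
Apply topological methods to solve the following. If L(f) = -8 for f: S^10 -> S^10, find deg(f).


L(f) = 1 + (-1)^10 deg(f) on S^10.
-8 = 1 + (-1)^10 * deg(f)
(-1)^10 * deg(f) = -9
deg(f) = -9

-9


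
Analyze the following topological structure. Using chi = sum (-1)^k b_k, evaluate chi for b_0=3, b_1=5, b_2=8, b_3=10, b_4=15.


chi = sum_k (-1)^k b_k.
= (3) + (-5) + (8) + (-10) + (15)
= 11

11


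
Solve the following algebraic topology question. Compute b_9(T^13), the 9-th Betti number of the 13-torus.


By the Kunneth formula, b_k(T^n) = C(n,k).
b_9(T^13) = C(13,9).
C(13,9) = 13!/(9!*4!) = 715

715


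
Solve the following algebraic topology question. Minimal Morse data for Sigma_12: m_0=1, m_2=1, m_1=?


A perfect Morse function has m_k = b_k.
For Sigma_12: b_0=1, b_1=2g=24, b_2=1.
Saddles m_1 = 2g = 24

24


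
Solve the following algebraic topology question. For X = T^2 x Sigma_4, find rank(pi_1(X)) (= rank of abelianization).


pi_1(A x B) = pi_1(A) x pi_1(B); rank of abelianization = b_1.
b_1(T^2) = 2, b_1(Sigma_4) = 2*4 = 8.
b_1(product) = 2 + 8 = 10

10


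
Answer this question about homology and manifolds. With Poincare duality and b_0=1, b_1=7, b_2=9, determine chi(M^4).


By Poincare duality b_k = b_{4-k}, so full Betti numbers: b_0=1, b_1=7, b_2=9, b_3=7, b_4=1.
chi = sum (-1)^k b_k = -3

-3


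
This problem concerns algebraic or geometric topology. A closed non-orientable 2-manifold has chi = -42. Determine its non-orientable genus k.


chi = 2 - k for closed non-orientable surfaces with k crosscaps.
-42 = 2 - k
k = 2 - (-42) = 44

44


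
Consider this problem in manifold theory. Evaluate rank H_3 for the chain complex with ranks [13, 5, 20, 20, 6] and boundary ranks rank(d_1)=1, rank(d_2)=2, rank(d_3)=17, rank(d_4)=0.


rank H_k = rank(ker d_k) - rank(im d_{k+1}).
rank(ker d_3) = rank(C_3) - rank(d_3) = 20 - 17 = 3.
rank(im d_{3+1}) = 0.
rank H_3 = 3 - 0 = 3

3


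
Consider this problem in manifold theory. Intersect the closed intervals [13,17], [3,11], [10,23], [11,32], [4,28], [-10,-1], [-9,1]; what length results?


Intersection = [max(a_i), min(b_i)] = [13, -1].
Since 13 > -1, the intersection is empty.
Length = 0

0


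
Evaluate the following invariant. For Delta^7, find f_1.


Delta^7 has 7+1 vertices. A 1-face is a choice of 1+1 vertices.
f_1 = C(7+1, 1+1) = C(8,2) = 28

28


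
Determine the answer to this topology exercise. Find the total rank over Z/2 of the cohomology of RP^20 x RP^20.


dim H^*(RP^n; Z/2) = n+1 (one Z/2 in each degree 0..n).
Total Betti number is multiplicative.
Total = (20+1) * (20+1) = 21 * 21 = 441

441


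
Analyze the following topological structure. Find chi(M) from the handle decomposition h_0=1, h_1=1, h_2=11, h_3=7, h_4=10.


Handles of index k contribute (-1)^k to chi (same as CW cells).
chi = (1) + (-1) + (11) + (-7) + (10) = 14

14


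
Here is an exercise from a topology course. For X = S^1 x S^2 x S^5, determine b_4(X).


Each S^d has Poincare polynomial 1 + t^d.
The product S^1 x S^2 x S^5 has Poincare polynomial prod(1+t^d_i).
Expanding: b_0=1, b_1=1, b_2=1, b_3=1, b_5=1, b_6=1, b_7=1, b_8=1.
b_4 = 0

0


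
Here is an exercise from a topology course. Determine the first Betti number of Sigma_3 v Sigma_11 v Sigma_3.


For a wedge X v Y: reduced H_k(X v Y) = H_k(X) + H_k(Y).
Each Sigma_g contributes b_1 = 2g.
b_1 = 6 + 22 + 6 = 34

34


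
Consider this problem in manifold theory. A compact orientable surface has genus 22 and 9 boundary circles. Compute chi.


For a compact orientable surface with genus g and b boundary components: chi = 2 - 2g - b.
chi = 2 - 2*22 - 9 = 2 - 44 - 9 = -51

-51


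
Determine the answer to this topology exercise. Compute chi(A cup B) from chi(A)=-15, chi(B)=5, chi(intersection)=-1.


chi(A cup B) = chi(A) + chi(B) - chi(A cap B)
= -15 + (5) - (-1)
= -9

-9


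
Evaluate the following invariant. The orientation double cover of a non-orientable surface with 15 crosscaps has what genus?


chi(N_15) = 2 - 15 = -13.
Double cover: chi(Sigma_g) = 2 * chi(N_15) = 2*(-13) = -26.
2 - 2g = -26, so g = (2 - (-26))/2 = 28/2 = 14

14
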